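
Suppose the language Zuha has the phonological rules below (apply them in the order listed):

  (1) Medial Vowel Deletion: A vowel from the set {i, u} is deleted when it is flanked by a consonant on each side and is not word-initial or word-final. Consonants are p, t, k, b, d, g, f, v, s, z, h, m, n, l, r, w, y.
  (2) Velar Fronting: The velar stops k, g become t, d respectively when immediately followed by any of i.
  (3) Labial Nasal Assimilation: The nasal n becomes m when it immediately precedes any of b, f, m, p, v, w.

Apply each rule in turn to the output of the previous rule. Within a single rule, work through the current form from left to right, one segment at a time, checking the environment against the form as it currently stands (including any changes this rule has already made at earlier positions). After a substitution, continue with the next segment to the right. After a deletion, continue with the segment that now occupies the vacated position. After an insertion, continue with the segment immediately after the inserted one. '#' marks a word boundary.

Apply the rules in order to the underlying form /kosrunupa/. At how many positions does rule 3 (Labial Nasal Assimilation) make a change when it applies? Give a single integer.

(1) Medial Vowel Deletion: [kosrunupa] → [kosrnpa]
(2) Velar Fronting: no change — [kosrnpa]
(3) Labial Nasal Assimilation: [kosrnpa] → [kosrmpa]
Rule 3 changed 1 position(s).

1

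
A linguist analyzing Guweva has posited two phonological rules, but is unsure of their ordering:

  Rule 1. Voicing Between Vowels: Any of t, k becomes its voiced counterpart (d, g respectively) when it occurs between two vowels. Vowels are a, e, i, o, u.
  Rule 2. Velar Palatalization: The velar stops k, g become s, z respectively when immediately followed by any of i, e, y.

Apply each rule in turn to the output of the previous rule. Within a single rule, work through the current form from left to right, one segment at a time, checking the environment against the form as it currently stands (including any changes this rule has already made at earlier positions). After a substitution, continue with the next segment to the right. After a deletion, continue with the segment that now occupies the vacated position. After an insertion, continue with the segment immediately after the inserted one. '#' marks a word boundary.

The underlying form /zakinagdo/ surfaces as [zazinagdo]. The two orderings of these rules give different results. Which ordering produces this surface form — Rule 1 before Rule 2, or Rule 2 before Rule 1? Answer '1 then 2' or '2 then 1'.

Order 1 then 2:
  1 Voicing Between Vowels: [zakinagdo] → [zaginagdo]
  2 Velar Palatalization: [zaginagdo] → [zazinagdo]
  result: [zazinagdo]
Order 2 then 1:
  2 Velar Palatalization: [zakinagdo] → [zasinagdo]
  1 Voicing Between Vowels: no change — [zasinagdo]
  result: [zasinagdo]

1 then 2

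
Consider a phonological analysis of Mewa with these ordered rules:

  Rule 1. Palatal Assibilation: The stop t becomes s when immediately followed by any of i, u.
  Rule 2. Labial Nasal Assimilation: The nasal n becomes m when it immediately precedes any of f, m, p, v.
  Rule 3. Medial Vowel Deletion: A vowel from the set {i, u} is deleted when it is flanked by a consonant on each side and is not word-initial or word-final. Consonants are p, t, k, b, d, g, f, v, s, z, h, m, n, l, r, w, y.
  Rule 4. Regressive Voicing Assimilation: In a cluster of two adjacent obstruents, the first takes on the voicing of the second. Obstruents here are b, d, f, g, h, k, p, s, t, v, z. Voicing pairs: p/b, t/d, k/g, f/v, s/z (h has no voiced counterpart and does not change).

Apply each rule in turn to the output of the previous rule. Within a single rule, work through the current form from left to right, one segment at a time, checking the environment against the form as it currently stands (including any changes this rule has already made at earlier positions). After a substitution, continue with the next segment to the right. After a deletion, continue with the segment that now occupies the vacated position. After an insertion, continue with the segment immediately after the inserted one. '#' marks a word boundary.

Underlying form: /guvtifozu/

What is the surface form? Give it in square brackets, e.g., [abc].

Rule 1 Palatal Assibilation: [guvtifozu] → [guvsifozu]
Rule 2 Labial Nasal Assimilation: no change — [guvsifozu]
Rule 3 Medial Vowel Deletion: [guvsifozu] → [gvsfozu]
Rule 4 Regressive Voicing Assimilation: [gvsfozu] → [gfsfozu]

[gfsfozu]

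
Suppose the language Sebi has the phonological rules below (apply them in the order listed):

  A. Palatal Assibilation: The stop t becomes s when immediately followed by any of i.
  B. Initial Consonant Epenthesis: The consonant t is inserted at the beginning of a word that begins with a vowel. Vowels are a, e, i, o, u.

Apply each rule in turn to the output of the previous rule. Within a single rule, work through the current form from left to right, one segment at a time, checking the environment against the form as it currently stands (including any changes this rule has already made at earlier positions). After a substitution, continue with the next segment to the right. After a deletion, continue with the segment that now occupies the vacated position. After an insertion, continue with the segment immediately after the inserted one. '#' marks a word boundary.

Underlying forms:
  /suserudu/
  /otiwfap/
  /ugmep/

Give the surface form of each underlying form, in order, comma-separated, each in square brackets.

[suserudu], [tosiwfap], [tugmep]

/suserudu/:
  A Palatal Assibilation: no change — [suserudu]
  B Initial Consonant Epenthesis: no change — [suserudu]
/otiwfap/:
  A Palatal Assibilation: [otiwfap] → [osiwfap]
  B Initial Consonant Epenthesis: [osiwfap] → [tosiwfap]
/ugmep/:
  A Palatal Assibilation: no change — [ugmep]
  B Initial Consonant Epenthesis: [ugmep] → [tugmep]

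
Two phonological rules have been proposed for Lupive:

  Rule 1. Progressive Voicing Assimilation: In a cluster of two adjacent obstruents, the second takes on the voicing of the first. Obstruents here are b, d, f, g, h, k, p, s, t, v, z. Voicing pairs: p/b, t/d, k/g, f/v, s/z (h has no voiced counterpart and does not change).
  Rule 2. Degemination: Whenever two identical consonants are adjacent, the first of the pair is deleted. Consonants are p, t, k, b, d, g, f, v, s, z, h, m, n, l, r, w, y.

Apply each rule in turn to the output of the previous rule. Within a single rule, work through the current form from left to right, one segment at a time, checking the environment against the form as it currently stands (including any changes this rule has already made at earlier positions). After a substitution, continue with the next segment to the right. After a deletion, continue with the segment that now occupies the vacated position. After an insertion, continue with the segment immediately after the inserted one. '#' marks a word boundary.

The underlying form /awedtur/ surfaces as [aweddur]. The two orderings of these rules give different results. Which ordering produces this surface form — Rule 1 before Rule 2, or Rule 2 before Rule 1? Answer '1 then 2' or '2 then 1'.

2 then 1

Order 1 then 2:
  1 Progressive Voicing Assimilation: [awedtur] → [aweddur]
  2 Degemination: [aweddur] → [awedur]
  result: [awedur]
Order 2 then 1:
  2 Degemination: no change — [awedtur]
  1 Progressive Voicing Assimilation: [awedtur] → [aweddur]
  result: [aweddur]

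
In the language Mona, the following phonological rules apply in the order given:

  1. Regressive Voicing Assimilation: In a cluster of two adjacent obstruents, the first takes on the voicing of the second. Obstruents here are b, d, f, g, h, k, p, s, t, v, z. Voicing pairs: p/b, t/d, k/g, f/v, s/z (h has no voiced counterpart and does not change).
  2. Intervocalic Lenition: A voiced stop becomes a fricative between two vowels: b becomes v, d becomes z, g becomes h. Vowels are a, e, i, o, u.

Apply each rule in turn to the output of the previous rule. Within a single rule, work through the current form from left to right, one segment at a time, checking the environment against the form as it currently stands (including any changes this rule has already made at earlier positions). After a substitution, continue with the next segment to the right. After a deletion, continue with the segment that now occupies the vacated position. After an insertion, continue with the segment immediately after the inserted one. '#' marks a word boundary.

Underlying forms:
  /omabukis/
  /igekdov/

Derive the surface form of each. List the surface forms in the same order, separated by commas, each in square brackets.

[omavukis], [ihegdov]

/omabukis/:
  1 Regressive Voicing Assimilation: no change — [omabukis]
  2 Intervocalic Lenition: [omabukis] → [omavukis]
/igekdov/:
  1 Regressive Voicing Assimilation: [igekdov] → [igegdov]
  2 Intervocalic Lenition: [igegdov] → [ihegdov]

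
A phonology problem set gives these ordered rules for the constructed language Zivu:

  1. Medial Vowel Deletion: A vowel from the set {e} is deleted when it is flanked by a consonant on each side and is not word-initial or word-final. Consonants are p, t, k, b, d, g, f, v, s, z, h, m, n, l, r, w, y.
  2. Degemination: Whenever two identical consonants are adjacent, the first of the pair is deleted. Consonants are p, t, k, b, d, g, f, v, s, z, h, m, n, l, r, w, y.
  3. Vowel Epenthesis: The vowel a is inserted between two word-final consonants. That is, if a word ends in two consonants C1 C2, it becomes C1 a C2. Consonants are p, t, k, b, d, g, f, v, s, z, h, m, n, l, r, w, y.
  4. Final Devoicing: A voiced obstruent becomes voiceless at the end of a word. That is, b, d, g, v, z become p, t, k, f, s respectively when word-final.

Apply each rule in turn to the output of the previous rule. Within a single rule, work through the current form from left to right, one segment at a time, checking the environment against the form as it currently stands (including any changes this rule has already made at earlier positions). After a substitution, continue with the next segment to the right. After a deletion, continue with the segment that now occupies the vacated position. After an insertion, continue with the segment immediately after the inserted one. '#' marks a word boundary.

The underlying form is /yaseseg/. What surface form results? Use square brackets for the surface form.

1 Medial Vowel Deletion: [yaseseg] → [yassg]
2 Degemination: [yassg] → [yasg]
3 Vowel Epenthesis: [yasg] → [yasag]
4 Final Devoicing: [yasag] → [yasak]

[yasak]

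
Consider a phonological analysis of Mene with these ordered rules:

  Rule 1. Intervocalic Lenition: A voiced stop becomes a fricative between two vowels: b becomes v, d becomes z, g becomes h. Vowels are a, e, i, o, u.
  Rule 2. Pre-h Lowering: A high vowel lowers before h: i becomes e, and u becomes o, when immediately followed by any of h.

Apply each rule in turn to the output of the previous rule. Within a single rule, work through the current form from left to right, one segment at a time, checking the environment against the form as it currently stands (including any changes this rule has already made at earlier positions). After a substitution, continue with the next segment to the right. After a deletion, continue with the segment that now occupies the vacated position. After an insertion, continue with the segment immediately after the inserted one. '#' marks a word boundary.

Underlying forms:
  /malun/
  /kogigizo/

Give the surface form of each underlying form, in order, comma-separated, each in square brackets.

/malun/:
  Rule 1 Intervocalic Lenition: no change — [malun]
  Rule 2 Pre-h Lowering: no change — [malun]
/kogigizo/:
  Rule 1 Intervocalic Lenition: [kogigizo] → [kohihizo]
  Rule 2 Pre-h Lowering: [kohihizo] → [kohehizo]

[malun], [kohehizo]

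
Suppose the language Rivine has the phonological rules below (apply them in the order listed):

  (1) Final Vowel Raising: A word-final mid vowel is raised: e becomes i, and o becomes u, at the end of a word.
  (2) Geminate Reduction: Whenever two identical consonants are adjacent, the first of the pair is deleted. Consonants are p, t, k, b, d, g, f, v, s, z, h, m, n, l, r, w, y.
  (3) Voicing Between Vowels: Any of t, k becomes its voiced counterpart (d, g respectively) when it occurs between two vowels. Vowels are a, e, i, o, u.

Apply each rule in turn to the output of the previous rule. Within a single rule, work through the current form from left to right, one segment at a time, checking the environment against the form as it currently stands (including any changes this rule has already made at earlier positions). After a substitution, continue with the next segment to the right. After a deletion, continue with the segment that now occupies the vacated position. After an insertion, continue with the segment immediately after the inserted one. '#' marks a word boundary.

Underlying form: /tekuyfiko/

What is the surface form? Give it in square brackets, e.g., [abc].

(1) Final Vowel Raising: [tekuyfiko] → [tekuyfiku]
(2) Geminate Reduction: no change — [tekuyfiku]
(3) Voicing Between Vowels: [tekuyfiku] → [teguyfigu]

[teguyfigu]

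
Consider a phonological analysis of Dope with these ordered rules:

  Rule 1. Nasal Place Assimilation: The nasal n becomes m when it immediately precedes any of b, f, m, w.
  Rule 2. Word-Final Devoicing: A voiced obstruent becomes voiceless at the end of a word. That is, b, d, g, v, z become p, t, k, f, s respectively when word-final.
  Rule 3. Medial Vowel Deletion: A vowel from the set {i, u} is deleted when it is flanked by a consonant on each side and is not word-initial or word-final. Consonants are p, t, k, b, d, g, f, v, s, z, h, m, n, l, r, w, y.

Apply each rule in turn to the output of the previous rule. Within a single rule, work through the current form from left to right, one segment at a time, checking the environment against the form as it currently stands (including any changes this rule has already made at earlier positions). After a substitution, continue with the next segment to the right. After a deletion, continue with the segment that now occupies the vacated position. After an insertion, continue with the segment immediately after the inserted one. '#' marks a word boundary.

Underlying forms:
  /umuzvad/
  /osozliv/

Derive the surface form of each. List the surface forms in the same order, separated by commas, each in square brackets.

/umuzvad/:
  Rule 1 Nasal Place Assimilation: no change — [umuzvad]
  Rule 2 Word-Final Devoicing: [umuzvad] → [umuzvat]
  Rule 3 Medial Vowel Deletion: [umuzvat] → [umzvat]
/osozliv/:
  Rule 1 Nasal Place Assimilation: no change — [osozliv]
  Rule 2 Word-Final Devoicing: [osozliv] → [osozlif]
  Rule 3 Medial Vowel Deletion: [osozlif] → [osozlf]

[umzvat], [osozlf]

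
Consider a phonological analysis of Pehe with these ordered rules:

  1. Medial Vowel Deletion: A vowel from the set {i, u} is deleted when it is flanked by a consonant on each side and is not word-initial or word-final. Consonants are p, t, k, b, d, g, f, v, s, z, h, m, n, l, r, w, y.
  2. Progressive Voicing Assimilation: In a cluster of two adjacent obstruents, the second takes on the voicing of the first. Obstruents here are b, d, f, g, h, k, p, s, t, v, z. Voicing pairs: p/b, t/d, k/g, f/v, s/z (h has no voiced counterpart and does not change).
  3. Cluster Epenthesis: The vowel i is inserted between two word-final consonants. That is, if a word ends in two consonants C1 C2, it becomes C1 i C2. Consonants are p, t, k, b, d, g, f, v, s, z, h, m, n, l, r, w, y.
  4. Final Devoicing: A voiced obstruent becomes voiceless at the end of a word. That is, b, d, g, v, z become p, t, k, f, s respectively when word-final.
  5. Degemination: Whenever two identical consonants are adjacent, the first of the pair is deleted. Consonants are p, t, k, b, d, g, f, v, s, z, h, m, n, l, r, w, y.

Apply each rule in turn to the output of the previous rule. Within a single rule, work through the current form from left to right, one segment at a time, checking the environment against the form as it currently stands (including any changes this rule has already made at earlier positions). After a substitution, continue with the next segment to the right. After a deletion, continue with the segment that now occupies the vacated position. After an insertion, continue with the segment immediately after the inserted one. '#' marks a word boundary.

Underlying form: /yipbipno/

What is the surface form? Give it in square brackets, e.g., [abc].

1 Medial Vowel Deletion: [yipbipno] → [ypbpno]
2 Progressive Voicing Assimilation: [ypbpno] → [ypppno]
3 Cluster Epenthesis: no change — [ypppno]
4 Final Devoicing: no change — [ypppno]
5 Degemination: [ypppno] → [ypno]

[ypno]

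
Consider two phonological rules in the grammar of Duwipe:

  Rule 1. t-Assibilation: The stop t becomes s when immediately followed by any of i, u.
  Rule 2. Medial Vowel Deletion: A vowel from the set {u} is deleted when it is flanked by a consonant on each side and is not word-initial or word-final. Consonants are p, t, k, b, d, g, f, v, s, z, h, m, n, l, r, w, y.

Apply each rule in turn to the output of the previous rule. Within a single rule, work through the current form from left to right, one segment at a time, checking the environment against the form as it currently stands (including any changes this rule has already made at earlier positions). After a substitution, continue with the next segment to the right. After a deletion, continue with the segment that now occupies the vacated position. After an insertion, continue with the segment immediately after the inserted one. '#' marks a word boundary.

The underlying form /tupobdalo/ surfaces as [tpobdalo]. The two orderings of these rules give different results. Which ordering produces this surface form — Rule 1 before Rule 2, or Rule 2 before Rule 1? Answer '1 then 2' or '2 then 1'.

2 then 1

Order 1 then 2:
  1 t-Assibilation: [tupobdalo] → [supobdalo]
  2 Medial Vowel Deletion: [supobdalo] → [spobdalo]
  result: [spobdalo]
Order 2 then 1:
  2 Medial Vowel Deletion: [tupobdalo] → [tpobdalo]
  1 t-Assibilation: no change — [tpobdalo]
  result: [tpobdalo]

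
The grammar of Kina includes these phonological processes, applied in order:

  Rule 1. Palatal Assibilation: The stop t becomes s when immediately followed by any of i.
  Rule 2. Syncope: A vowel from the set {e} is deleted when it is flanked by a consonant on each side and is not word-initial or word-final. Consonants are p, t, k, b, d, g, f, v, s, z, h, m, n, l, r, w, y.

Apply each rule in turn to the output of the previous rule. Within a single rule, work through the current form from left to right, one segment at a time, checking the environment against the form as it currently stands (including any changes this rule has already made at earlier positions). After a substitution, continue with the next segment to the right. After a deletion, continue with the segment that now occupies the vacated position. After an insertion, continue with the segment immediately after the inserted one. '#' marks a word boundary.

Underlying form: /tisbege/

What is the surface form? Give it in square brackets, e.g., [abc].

[sisbge]

Rule 1 Palatal Assibilation: [tisbege] → [sisbege]
Rule 2 Syncope: [sisbege] → [sisbge]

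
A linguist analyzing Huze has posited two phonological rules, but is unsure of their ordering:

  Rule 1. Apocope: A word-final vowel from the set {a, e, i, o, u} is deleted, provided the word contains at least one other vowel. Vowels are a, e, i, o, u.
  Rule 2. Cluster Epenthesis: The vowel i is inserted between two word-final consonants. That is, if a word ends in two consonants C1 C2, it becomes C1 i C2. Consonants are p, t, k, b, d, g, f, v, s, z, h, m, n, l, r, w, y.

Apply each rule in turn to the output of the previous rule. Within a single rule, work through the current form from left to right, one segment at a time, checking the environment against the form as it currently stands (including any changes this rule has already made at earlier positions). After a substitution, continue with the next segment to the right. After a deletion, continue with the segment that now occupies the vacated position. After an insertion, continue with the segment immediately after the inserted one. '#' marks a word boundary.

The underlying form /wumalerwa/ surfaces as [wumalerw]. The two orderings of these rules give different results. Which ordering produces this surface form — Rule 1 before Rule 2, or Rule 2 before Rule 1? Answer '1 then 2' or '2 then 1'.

Order 1 then 2:
  1 Apocope: [wumalerwa] → [wumalerw]
  2 Cluster Epenthesis: [wumalerw] → [wumaleriw]
  result: [wumaleriw]
Order 2 then 1:
  2 Cluster Epenthesis: no change — [wumalerwa]
  1 Apocope: [wumalerwa] → [wumalerw]
  result: [wumalerw]

2 then 1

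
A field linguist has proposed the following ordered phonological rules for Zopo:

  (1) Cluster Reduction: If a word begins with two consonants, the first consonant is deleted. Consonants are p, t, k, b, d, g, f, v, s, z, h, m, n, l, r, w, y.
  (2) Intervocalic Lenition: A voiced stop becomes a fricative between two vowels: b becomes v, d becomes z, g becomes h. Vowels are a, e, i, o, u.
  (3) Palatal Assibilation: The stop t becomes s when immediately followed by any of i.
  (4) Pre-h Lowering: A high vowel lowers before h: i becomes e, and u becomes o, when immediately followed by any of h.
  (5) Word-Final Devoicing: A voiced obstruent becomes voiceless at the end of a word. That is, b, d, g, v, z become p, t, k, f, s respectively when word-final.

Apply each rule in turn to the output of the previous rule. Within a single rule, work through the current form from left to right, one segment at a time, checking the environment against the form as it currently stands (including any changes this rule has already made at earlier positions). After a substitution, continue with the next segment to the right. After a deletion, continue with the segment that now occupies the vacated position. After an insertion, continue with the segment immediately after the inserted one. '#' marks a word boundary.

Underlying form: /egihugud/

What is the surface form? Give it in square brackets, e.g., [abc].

(1) Cluster Reduction: no change — [egihugud]
(2) Intervocalic Lenition: [egihugud] → [ehihuhud]
(3) Palatal Assibilation: no change — [ehihuhud]
(4) Pre-h Lowering: [ehihuhud] → [ehehohud]
(5) Word-Final Devoicing: [ehehohud] → [ehehohut]

[ehehohut]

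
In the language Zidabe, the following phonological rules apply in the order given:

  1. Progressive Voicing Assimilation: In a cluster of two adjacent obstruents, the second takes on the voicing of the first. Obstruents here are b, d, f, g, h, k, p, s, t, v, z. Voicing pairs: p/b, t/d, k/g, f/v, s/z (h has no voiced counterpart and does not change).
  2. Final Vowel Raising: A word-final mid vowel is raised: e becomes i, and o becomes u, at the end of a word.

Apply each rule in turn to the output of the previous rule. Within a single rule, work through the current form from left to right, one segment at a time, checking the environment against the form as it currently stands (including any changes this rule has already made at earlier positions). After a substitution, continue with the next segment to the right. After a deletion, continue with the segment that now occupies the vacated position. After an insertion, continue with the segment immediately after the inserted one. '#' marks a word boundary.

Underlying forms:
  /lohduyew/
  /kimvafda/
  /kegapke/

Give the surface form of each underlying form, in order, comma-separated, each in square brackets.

/lohduyew/:
  1 Progressive Voicing Assimilation: [lohduyew] → [lohtuyew]
  2 Final Vowel Raising: no change — [lohtuyew]
/kimvafda/:
  1 Progressive Voicing Assimilation: [kimvafda] → [kimvafta]
  2 Final Vowel Raising: no change — [kimvafta]
/kegapke/:
  1 Progressive Voicing Assimilation: no change — [kegapke]
  2 Final Vowel Raising: [kegapke] → [kegapki]

[lohtuyew], [kimvafta], [kegapki]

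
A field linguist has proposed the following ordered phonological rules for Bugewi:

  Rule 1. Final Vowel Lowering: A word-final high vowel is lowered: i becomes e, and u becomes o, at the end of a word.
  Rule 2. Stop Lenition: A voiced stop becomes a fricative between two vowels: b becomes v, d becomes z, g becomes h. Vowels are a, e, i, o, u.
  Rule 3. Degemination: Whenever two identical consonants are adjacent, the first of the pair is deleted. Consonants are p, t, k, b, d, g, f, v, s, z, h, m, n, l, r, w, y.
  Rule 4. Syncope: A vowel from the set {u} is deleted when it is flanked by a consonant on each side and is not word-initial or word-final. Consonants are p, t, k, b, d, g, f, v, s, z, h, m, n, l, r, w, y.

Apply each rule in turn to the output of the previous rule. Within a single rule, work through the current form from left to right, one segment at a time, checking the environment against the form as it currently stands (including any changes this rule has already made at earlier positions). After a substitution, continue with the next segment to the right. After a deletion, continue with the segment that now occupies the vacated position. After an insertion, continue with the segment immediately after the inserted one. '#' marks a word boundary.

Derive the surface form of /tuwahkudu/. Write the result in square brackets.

[twahkzo]

Rule 1 Final Vowel Lowering: [tuwahkudu] → [tuwahkudo]
Rule 2 Stop Lenition: [tuwahkudo] → [tuwahkuzo]
Rule 3 Degemination: no change — [tuwahkuzo]
Rule 4 Syncope: [tuwahkuzo] → [twahkzo]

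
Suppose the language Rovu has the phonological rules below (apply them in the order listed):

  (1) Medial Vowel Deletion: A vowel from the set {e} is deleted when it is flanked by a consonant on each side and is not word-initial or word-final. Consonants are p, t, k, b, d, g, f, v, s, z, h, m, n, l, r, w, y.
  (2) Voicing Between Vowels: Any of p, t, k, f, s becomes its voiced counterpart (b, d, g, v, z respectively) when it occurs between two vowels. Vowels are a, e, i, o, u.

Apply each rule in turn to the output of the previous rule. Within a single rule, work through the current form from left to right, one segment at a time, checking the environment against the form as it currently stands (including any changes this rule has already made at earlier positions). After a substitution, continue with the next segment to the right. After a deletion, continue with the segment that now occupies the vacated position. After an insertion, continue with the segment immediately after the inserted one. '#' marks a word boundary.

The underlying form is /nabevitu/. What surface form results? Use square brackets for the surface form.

[nabvidu]

(1) Medial Vowel Deletion: [nabevitu] → [nabvitu]
(2) Voicing Between Vowels: [nabvitu] → [nabvidu]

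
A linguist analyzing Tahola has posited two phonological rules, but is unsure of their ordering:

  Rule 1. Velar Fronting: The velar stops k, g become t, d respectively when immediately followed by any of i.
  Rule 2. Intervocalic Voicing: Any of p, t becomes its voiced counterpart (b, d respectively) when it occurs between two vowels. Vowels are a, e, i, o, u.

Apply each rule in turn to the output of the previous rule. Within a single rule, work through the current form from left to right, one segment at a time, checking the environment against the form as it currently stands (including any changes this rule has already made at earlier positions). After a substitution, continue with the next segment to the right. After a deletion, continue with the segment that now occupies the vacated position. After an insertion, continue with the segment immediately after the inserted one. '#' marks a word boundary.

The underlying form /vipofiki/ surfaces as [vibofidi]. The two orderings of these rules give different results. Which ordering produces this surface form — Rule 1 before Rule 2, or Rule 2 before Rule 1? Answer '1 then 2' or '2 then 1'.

1 then 2

Order 1 then 2:
  1 Velar Fronting: [vipofiki] → [vipofiti]
  2 Intervocalic Voicing: [vipofiti] → [vibofidi]
  result: [vibofidi]
Order 2 then 1:
  2 Intervocalic Voicing: [vipofiki] → [vibofiki]
  1 Velar Fronting: [vibofiki] → [vibofiti]
  result: [vibofiti]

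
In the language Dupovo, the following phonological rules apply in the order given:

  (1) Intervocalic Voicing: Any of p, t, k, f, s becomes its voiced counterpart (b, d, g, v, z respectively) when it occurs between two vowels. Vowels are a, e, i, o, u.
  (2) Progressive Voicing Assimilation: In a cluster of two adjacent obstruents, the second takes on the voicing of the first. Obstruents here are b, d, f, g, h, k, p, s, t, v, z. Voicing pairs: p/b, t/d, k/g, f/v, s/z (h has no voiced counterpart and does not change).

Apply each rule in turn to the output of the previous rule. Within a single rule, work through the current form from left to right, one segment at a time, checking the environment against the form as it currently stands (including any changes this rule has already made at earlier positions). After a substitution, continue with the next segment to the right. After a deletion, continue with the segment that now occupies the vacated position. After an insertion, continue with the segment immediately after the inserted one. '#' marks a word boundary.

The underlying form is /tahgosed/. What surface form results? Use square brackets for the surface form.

(1) Intervocalic Voicing: [tahgosed] → [tahgozed]
(2) Progressive Voicing Assimilation: [tahgozed] → [tahkozed]

[tahkozed]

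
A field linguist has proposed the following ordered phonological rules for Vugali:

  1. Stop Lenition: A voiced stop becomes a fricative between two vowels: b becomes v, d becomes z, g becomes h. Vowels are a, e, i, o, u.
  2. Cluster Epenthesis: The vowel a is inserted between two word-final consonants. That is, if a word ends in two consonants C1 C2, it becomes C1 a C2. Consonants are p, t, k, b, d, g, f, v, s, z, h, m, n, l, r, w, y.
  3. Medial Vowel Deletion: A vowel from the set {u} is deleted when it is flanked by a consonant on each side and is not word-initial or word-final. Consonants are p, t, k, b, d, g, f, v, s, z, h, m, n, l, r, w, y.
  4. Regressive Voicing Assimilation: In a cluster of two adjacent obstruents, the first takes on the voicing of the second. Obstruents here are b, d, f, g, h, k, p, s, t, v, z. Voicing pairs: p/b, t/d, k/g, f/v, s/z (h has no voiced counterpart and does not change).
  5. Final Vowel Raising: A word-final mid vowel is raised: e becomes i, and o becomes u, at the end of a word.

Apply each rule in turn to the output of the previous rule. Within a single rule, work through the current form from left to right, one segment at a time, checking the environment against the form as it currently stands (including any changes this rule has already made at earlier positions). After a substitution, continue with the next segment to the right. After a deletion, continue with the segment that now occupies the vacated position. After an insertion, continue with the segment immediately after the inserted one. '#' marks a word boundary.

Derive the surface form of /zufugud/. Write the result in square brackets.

[sfhd]

1 Stop Lenition: [zufugud] → [zufuhud]
2 Cluster Epenthesis: no change — [zufuhud]
3 Medial Vowel Deletion: [zufuhud] → [zfhd]
4 Regressive Voicing Assimilation: [zfhd] → [sfhd]
5 Final Vowel Raising: no change — [sfhd]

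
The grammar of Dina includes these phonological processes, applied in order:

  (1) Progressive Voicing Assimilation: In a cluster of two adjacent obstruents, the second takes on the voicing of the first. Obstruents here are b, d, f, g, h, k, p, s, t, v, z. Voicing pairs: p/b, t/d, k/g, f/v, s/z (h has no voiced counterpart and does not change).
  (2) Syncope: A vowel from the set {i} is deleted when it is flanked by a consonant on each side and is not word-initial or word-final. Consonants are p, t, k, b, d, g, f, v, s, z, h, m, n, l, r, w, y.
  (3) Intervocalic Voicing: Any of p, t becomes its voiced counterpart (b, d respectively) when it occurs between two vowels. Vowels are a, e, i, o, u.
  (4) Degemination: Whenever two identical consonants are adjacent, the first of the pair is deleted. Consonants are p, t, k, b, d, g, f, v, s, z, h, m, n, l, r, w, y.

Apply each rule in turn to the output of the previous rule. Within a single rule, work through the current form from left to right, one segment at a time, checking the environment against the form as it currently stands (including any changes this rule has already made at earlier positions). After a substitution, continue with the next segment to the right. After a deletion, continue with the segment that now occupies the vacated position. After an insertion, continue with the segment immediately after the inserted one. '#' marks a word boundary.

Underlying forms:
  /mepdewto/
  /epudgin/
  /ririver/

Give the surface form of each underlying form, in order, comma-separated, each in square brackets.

/mepdewto/:
  (1) Progressive Voicing Assimilation: [mepdewto] → [meptewto]
  (2) Syncope: no change — [meptewto]
  (3) Intervocalic Voicing: no change — [meptewto]
  (4) Degemination: no change — [meptewto]
/epudgin/:
  (1) Progressive Voicing Assimilation: no change — [epudgin]
  (2) Syncope: [epudgin] → [epudgn]
  (3) Intervocalic Voicing: [epudgn] → [ebudgn]
  (4) Degemination: no change — [ebudgn]
/ririver/:
  (1) Progressive Voicing Assimilation: no change — [ririver]
  (2) Syncope: [ririver] → [rrver]
  (3) Intervocalic Voicing: no change — [rrver]
  (4) Degemination: [rrver] → [rver]

[meptewto], [ebudgn], [rver]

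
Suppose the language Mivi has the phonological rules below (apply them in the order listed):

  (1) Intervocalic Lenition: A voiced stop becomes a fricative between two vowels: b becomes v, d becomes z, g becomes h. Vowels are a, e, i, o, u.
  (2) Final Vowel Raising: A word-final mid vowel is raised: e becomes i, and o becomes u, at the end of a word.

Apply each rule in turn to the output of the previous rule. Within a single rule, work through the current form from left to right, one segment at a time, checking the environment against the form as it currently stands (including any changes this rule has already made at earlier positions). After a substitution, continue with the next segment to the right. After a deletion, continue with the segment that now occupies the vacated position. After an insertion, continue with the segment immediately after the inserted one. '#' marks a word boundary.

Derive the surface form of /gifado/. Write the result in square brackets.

(1) Intervocalic Lenition: [gifado] → [gifazo]
(2) Final Vowel Raising: [gifazo] → [gifazu]

[gifazu]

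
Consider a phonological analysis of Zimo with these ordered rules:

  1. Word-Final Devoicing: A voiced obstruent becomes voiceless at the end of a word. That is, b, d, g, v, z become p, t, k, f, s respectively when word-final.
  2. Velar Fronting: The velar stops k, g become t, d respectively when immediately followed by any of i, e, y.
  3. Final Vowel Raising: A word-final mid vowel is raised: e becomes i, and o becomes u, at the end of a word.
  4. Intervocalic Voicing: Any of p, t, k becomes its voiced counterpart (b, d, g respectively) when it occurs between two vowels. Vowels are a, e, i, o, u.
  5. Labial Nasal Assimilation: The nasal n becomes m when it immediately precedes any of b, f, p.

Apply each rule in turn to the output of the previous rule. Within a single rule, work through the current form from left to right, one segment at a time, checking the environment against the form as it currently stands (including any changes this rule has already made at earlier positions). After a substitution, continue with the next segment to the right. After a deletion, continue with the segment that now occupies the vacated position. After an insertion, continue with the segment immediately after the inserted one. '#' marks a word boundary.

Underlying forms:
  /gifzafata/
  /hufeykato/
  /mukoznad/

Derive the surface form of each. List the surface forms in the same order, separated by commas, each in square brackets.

/gifzafata/:
  1 Word-Final Devoicing: no change — [gifzafata]
  2 Velar Fronting: [gifzafata] → [difzafata]
  3 Final Vowel Raising: no change — [difzafata]
  4 Intervocalic Voicing: [difzafata] → [difzafada]
  5 Labial Nasal Assimilation: no change — [difzafada]
/hufeykato/:
  1 Word-Final Devoicing: no change — [hufeykato]
  2 Velar Fronting: no change — [hufeykato]
  3 Final Vowel Raising: [hufeykato] → [hufeykatu]
  4 Intervocalic Voicing: [hufeykatu] → [hufeykadu]
  5 Labial Nasal Assimilation: no change — [hufeykadu]
/mukoznad/:
  1 Word-Final Devoicing: [mukoznad] → [mukoznat]
  2 Velar Fronting: no change — [mukoznat]
  3 Final Vowel Raising: no change — [mukoznat]
  4 Intervocalic Voicing: [mukoznat] → [mugoznat]
  5 Labial Nasal Assimilation: no change — [mugoznat]

[difzafada], [hufeykadu], [mugoznat]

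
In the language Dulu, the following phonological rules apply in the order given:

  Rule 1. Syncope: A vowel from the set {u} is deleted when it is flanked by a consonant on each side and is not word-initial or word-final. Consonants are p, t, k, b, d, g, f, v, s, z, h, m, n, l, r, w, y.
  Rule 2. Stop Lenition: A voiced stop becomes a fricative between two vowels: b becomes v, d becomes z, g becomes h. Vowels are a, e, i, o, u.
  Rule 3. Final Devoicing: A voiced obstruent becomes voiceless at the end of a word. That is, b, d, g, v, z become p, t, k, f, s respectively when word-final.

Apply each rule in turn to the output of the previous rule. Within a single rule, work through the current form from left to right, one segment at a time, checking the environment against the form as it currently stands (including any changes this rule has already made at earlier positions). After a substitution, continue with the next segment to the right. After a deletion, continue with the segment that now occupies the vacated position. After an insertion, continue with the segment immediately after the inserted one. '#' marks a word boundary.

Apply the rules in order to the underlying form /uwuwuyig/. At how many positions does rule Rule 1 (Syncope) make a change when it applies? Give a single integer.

Rule 1 Syncope: [uwuwuyig] → [uwwyig]
Rule 2 Stop Lenition: no change — [uwwyig]
Rule 3 Final Devoicing: [uwwyig] → [uwwyik]
Rule Rule 1 changed 2 position(s).

2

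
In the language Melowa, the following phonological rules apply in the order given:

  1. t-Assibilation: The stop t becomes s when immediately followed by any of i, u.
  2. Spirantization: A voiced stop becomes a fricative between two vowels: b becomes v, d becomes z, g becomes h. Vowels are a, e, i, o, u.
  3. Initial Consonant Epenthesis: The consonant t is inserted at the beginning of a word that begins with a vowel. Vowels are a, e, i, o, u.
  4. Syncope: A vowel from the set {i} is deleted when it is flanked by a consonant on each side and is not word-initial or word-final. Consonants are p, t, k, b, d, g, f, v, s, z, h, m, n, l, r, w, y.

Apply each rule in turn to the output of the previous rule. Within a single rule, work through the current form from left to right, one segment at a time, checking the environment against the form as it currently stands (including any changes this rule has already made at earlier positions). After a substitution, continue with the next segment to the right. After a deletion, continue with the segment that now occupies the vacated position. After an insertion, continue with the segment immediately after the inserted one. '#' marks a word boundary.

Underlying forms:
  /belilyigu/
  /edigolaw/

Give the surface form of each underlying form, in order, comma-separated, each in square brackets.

[bellyhu], [tezholaw]

/belilyigu/:
  1 t-Assibilation: no change — [belilyigu]
  2 Spirantization: [belilyigu] → [belilyihu]
  3 Initial Consonant Epenthesis: no change — [belilyihu]
  4 Syncope: [belilyihu] → [bellyhu]
/edigolaw/:
  1 t-Assibilation: no change — [edigolaw]
  2 Spirantization: [edigolaw] → [eziholaw]
  3 Initial Consonant Epenthesis: [eziholaw] → [teziholaw]
  4 Syncope: [teziholaw] → [tezholaw]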